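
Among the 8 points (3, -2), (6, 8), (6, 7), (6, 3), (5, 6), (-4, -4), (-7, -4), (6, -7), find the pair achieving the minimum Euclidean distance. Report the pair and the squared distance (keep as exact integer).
Pair = ((6, 8), (6, 7)); squared distance = 1

Compute all C(8, 2) = 28 pairwise squared distances (x_i − x_j)² + (y_i − y_j)². The minimum is 1, attained by the pair ((6, 8), (6, 7)).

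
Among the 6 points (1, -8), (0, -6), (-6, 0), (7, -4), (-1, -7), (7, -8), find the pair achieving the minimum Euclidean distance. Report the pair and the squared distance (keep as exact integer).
Pair = ((0, -6), (-1, -7)); squared distance = 2

Compute all C(6, 2) = 15 pairwise squared distances (x_i − x_j)² + (y_i − y_j)². The minimum is 2, attained by the pair ((0, -6), (-1, -7)).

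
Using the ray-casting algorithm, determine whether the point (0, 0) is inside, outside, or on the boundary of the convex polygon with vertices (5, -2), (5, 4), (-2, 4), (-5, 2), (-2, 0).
The point (0, 0) lies strictly inside the polygon

Cast a horizontal ray to the right from the query point and count how many polygon edges it crosses (each edge strictly once or zero times, handled with the usual half-open convention). 
Parity of crossings → odd ⇒ inside.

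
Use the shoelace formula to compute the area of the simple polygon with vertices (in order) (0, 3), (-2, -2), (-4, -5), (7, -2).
Area = 36

Shoelace formula: Area = (1/2) |Σ_i (x_i · y_{i+1} − x_{i+1} · y_i)| (indices mod n). Compute each cross term:
  (0)(-2) − (-2)(3) = 6
  (-2)(-5) − (-4)(-2) = 2
  (-4)(-2) − (7)(-5) = 43
  (7)(3) − (0)(-2) = 21
Sum = 72, so (signed) Area = 72/2 = 36, |Area| = 36.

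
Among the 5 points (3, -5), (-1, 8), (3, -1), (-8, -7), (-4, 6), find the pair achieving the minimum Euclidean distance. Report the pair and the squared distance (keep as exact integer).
Pair = ((-1, 8), (-4, 6)); squared distance = 13

Compute all C(5, 2) = 10 pairwise squared distances (x_i − x_j)² + (y_i − y_j)². The minimum is 13, attained by the pair ((-1, 8), (-4, 6)).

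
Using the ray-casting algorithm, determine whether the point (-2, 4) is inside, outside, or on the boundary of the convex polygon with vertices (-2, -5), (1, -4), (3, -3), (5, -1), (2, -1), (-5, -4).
The point (-2, 4) lies strictly outside the polygon

Cast a horizontal ray to the right from the query point and count how many polygon edges it crosses (each edge strictly once or zero times, handled with the usual half-open convention). 
Parity of crossings → even ⇒ outside.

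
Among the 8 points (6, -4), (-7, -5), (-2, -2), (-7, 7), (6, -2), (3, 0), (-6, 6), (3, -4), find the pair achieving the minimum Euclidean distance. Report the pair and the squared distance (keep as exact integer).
Pair = ((-7, 7), (-6, 6)); squared distance = 2

Compute all C(8, 2) = 28 pairwise squared distances (x_i − x_j)² + (y_i − y_j)². The minimum is 2, attained by the pair ((-7, 7), (-6, 6)).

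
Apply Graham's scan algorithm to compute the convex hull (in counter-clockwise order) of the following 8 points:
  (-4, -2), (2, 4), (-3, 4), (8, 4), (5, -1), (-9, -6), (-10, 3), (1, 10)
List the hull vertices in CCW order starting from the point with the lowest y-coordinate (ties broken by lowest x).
Hull (CCW) = [(-9, -6), (5, -1), (8, 4), (1, 10), (-10, 3)]

Graham scan procedure:
  1. Find the pivot p₀ = point with lowest y (tie → lowest x): (-9, -6).
  2. Sort the remaining points by polar angle around p₀.
  3. Walk through sorted points, maintaining a stack; pop the top while the last three entries make a non-left turn (cross product ≤ 0).
  4. Final stack is the convex hull in CCW order: (-9, -6), (5, -1), (8, 4), (1, 10), (-10, 3).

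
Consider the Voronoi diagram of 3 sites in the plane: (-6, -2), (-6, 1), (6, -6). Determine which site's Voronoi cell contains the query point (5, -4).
Nearest site = (6, -6)

The Voronoi cell of site s contains exactly those query points closer to s than to any other site. Compute squared distances from q = (5, -4) to each site:
  (6 − 5)² + (-6 − -4)² = 5
  (-6 − 5)² + (-2 − -4)² = 125
  (-6 − 5)² + (1 − -4)² = 146
Minimum is attained by (6, -6), so q lies in its Voronoi cell.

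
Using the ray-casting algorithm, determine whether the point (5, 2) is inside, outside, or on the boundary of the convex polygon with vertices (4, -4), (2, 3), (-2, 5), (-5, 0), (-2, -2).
The point (5, 2) lies strictly outside the polygon

Cast a horizontal ray to the right from the query point and count how many polygon edges it crosses (each edge strictly once or zero times, handled with the usual half-open convention). 
Parity of crossings → even ⇒ outside.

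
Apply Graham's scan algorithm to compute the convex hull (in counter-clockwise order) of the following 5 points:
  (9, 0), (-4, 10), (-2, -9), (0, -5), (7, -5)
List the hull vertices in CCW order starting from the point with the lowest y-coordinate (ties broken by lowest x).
Hull (CCW) = [(-2, -9), (7, -5), (9, 0), (-4, 10)]

Graham scan procedure:
  1. Find the pivot p₀ = point with lowest y (tie → lowest x): (-2, -9).
  2. Sort the remaining points by polar angle around p₀.
  3. Walk through sorted points, maintaining a stack; pop the top while the last three entries make a non-left turn (cross product ≤ 0).
  4. Final stack is the convex hull in CCW order: (-2, -9), (7, -5), (9, 0), (-4, 10).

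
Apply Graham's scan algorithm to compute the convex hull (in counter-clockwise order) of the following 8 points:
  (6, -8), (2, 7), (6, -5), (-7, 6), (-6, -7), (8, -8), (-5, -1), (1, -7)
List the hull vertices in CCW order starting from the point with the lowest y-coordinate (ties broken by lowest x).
Hull (CCW) = [(6, -8), (8, -8), (2, 7), (-7, 6), (-6, -7)]

Graham scan procedure:
  1. Find the pivot p₀ = point with lowest y (tie → lowest x): (6, -8).
  2. Sort the remaining points by polar angle around p₀.
  3. Walk through sorted points, maintaining a stack; pop the top while the last three entries make a non-left turn (cross product ≤ 0).
  4. Final stack is the convex hull in CCW order: (6, -8), (8, -8), (2, 7), (-7, 6), (-6, -7).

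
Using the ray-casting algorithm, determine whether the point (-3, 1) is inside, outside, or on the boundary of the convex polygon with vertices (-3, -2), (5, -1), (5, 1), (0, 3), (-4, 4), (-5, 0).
The point (-3, 1) lies strictly inside the polygon

Cast a horizontal ray to the right from the query point and count how many polygon edges it crosses (each edge strictly once or zero times, handled with the usual half-open convention). 
Parity of crossings → odd ⇒ inside.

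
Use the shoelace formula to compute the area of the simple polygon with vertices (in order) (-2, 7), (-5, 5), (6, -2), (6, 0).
Area = 59/2

Shoelace formula: Area = (1/2) |Σ_i (x_i · y_{i+1} − x_{i+1} · y_i)| (indices mod n). Compute each cross term:
  (-2)(5) − (-5)(7) = 25
  (-5)(-2) − (6)(5) = -20
  (6)(0) − (6)(-2) = 12
  (6)(7) − (-2)(0) = 42
Sum = 59, so (signed) Area = 59/2 = 59/2, |Area| = 59/2.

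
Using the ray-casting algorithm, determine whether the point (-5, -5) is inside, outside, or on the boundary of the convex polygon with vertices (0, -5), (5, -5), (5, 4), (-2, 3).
The point (-5, -5) lies strictly outside the polygon

Cast a horizontal ray to the right from the query point and count how many polygon edges it crosses (each edge strictly once or zero times, handled with the usual half-open convention). 
Parity of crossings → even ⇒ outside.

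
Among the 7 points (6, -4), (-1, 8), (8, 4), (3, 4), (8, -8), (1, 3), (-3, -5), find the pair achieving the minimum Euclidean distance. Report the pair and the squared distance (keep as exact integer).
Pair = ((3, 4), (1, 3)); squared distance = 5

Compute all C(7, 2) = 21 pairwise squared distances (x_i − x_j)² + (y_i − y_j)². The minimum is 5, attained by the pair ((3, 4), (1, 3)).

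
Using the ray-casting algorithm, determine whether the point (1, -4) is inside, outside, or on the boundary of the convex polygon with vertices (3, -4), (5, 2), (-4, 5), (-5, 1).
The point (1, -4) lies strictly outside the polygon

Cast a horizontal ray to the right from the query point and count how many polygon edges it crosses (each edge strictly once or zero times, handled with the usual half-open convention). 
Parity of crossings → even ⇒ outside.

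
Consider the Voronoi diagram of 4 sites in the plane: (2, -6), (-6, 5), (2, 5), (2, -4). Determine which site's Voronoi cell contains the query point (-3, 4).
Nearest site = (-6, 5)

The Voronoi cell of site s contains exactly those query points closer to s than to any other site. Compute squared distances from q = (-3, 4) to each site:
  (-6 − -3)² + (5 − 4)² = 10
  (2 − -3)² + (5 − 4)² = 26
  (2 − -3)² + (-4 − 4)² = 89
  (2 − -3)² + (-6 − 4)² = 125
Minimum is attained by (-6, 5), so q lies in its Voronoi cell.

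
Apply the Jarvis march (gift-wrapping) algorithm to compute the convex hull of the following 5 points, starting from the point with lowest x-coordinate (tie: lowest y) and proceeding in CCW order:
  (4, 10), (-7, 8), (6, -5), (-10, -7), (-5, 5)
Hull (CCW) = [(-10, -7), (6, -5), (4, 10), (-7, 8)]

Jarvis march: at each step, from the current hull vertex p, select the next vertex q as the point such that every other point lies strictly to the left of (or on) the directed line p → q. (Equivalently: for every other point r, the cross product (q − p) × (r − p) ≥ 0.)
Starting point (lowest x, tie lowest y): (-10, -7). Wrap until returning to start. Resulting hull: (-10, -7), (6, -5), (4, 10), (-7, 8).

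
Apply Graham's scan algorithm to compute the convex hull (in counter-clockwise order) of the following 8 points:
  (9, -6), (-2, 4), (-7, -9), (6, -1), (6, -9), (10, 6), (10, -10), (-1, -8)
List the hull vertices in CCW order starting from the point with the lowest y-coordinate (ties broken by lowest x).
Hull (CCW) = [(10, -10), (10, 6), (-2, 4), (-7, -9)]

Graham scan procedure:
  1. Find the pivot p₀ = point with lowest y (tie → lowest x): (10, -10).
  2. Sort the remaining points by polar angle around p₀.
  3. Walk through sorted points, maintaining a stack; pop the top while the last three entries make a non-left turn (cross product ≤ 0).
  4. Final stack is the convex hull in CCW order: (10, -10), (10, 6), (-2, 4), (-7, -9).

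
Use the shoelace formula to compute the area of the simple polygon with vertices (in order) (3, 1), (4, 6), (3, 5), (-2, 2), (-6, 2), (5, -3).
Area = 31

Shoelace formula: Area = (1/2) |Σ_i (x_i · y_{i+1} − x_{i+1} · y_i)| (indices mod n). Compute each cross term:
  (3)(6) − (4)(1) = 14
  (4)(5) − (3)(6) = 2
  (3)(2) − (-2)(5) = 16
  (-2)(2) − (-6)(2) = 8
  (-6)(-3) − (5)(2) = 8
  (5)(1) − (3)(-3) = 14
Sum = 62, so (signed) Area = 62/2 = 31, |Area| = 31.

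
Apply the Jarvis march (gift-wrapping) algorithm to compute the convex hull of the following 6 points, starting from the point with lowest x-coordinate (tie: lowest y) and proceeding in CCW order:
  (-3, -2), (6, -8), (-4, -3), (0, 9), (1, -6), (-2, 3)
Hull (CCW) = [(-4, -3), (1, -6), (6, -8), (0, 9)]

Jarvis march: at each step, from the current hull vertex p, select the next vertex q as the point such that every other point lies strictly to the left of (or on) the directed line p → q. (Equivalently: for every other point r, the cross product (q − p) × (r − p) ≥ 0.)
Starting point (lowest x, tie lowest y): (-4, -3). Wrap until returning to start. Resulting hull: (-4, -3), (1, -6), (6, -8), (0, 9).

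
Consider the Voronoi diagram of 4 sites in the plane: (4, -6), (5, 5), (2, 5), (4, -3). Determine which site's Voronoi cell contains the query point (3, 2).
Nearest site = (2, 5)

The Voronoi cell of site s contains exactly those query points closer to s than to any other site. Compute squared distances from q = (3, 2) to each site:
  (2 − 3)² + (5 − 2)² = 10
  (5 − 3)² + (5 − 2)² = 13
  (4 − 3)² + (-3 − 2)² = 26
  (4 − 3)² + (-6 − 2)² = 65
Minimum is attained by (2, 5), so q lies in its Voronoi cell.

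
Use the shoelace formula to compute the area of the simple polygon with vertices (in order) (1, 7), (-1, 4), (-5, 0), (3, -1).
Area = 29

Shoelace formula: Area = (1/2) |Σ_i (x_i · y_{i+1} − x_{i+1} · y_i)| (indices mod n). Compute each cross term:
  (1)(4) − (-1)(7) = 11
  (-1)(0) − (-5)(4) = 20
  (-5)(-1) − (3)(0) = 5
  (3)(7) − (1)(-1) = 22
Sum = 58, so (signed) Area = 58/2 = 29, |Area| = 29.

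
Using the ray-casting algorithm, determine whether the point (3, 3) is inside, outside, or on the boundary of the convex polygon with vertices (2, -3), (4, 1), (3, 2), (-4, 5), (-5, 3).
The point (3, 3) lies strictly outside the polygon

Cast a horizontal ray to the right from the query point and count how many polygon edges it crosses (each edge strictly once or zero times, handled with the usual half-open convention). 
Parity of crossings → even ⇒ outside.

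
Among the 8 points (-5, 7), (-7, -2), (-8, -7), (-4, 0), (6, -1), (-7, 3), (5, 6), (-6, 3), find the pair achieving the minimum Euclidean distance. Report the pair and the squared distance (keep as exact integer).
Pair = ((-7, 3), (-6, 3)); squared distance = 1

Compute all C(8, 2) = 28 pairwise squared distances (x_i − x_j)² + (y_i − y_j)². The minimum is 1, attained by the pair ((-7, 3), (-6, 3)).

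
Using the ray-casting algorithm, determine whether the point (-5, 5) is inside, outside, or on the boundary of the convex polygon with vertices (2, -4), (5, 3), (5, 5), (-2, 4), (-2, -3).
The point (-5, 5) lies strictly outside the polygon

Cast a horizontal ray to the right from the query point and count how many polygon edges it crosses (each edge strictly once or zero times, handled with the usual half-open convention). 
Parity of crossings → even ⇒ outside.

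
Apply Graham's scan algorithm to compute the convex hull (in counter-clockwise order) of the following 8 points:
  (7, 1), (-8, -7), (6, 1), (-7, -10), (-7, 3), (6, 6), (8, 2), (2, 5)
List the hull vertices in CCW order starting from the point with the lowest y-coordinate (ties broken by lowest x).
Hull (CCW) = [(-7, -10), (7, 1), (8, 2), (6, 6), (-7, 3), (-8, -7)]

Graham scan procedure:
  1. Find the pivot p₀ = point with lowest y (tie → lowest x): (-7, -10).
  2. Sort the remaining points by polar angle around p₀.
  3. Walk through sorted points, maintaining a stack; pop the top while the last three entries make a non-left turn (cross product ≤ 0).
  4. Final stack is the convex hull in CCW order: (-7, -10), (7, 1), (8, 2), (6, 6), (-7, 3), (-8, -7).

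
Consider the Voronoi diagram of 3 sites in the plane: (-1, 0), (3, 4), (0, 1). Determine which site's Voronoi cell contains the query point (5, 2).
Nearest site = (3, 4)

The Voronoi cell of site s contains exactly those query points closer to s than to any other site. Compute squared distances from q = (5, 2) to each site:
  (3 − 5)² + (4 − 2)² = 8
  (0 − 5)² + (1 − 2)² = 26
  (-1 − 5)² + (0 − 2)² = 40
Minimum is attained by (3, 4), so q lies in its Voronoi cell.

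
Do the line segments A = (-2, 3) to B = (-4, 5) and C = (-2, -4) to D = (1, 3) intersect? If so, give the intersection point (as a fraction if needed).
No (intersection of containing lines falls outside at least one segment)

Parametrize and solve: t = -21/20, s = 7/10. At least one of these is outside [0, 1], so the segments do not intersect.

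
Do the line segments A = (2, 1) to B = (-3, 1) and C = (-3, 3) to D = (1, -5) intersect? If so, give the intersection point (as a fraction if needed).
Yes; intersection at (-2, 1) (t = 4/5 on AB, s = 1/4 on CD)

Parametrize AB as A + t(B − A) = (2 + -5 t, 1 + 0 t) and CD as C + s(D − C) = (-3 + 4 s, 3 + -8 s). Solve the linear system for (t, s). Determinant = -40 ≠ 0, so a unique intersection of the containing lines exists. Solution: t = 4/5, s = 1/4 — both in [0, 1], so the segments cross. Intersection point: (-2, 1).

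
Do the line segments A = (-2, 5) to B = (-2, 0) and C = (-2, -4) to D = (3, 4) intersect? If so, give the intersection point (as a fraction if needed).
No (intersection of containing lines falls outside at least one segment)

Parametrize and solve: t = 9/5, s = 0. At least one of these is outside [0, 1], so the segments do not intersect.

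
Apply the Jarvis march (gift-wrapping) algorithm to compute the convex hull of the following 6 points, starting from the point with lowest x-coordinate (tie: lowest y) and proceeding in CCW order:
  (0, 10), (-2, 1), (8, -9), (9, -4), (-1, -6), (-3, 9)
Hull (CCW) = [(-3, 9), (-2, 1), (-1, -6), (8, -9), (9, -4), (0, 10)]

Jarvis march: at each step, from the current hull vertex p, select the next vertex q as the point such that every other point lies strictly to the left of (or on) the directed line p → q. (Equivalently: for every other point r, the cross product (q − p) × (r − p) ≥ 0.)
Starting point (lowest x, tie lowest y): (-3, 9). Wrap until returning to start. Resulting hull: (-3, 9), (-2, 1), (-1, -6), (8, -9), (9, -4), (0, 10).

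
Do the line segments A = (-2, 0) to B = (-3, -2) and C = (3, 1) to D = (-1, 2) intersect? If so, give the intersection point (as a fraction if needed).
No (intersection of containing lines falls outside at least one segment)

Parametrize and solve: t = -1, s = 1. At least one of these is outside [0, 1], so the segments do not intersect.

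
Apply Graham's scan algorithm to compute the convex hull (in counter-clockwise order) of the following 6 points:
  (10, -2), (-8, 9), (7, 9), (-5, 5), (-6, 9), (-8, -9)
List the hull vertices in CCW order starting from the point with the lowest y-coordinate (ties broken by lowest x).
Hull (CCW) = [(-8, -9), (10, -2), (7, 9), (-8, 9)]

Graham scan procedure:
  1. Find the pivot p₀ = point with lowest y (tie → lowest x): (-8, -9).
  2. Sort the remaining points by polar angle around p₀.
  3. Walk through sorted points, maintaining a stack; pop the top while the last three entries make a non-left turn (cross product ≤ 0).
  4. Final stack is the convex hull in CCW order: (-8, -9), (10, -2), (7, 9), (-8, 9).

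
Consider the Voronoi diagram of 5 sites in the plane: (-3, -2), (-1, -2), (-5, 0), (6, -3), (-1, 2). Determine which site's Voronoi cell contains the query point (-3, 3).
Nearest site = (-1, 2)

The Voronoi cell of site s contains exactly those query points closer to s than to any other site. Compute squared distances from q = (-3, 3) to each site:
  (-1 − -3)² + (2 − 3)² = 5
  (-5 − -3)² + (0 − 3)² = 13
  (-3 − -3)² + (-2 − 3)² = 25
  (-1 − -3)² + (-2 − 3)² = 29
  (6 − -3)² + (-3 − 3)² = 117
Minimum is attained by (-1, 2), so q lies in its Voronoi cell.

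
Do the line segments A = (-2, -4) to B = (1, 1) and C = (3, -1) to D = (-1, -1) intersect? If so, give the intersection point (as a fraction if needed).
Yes; intersection at (-1/5, -1) (t = 3/5 on AB, s = 4/5 on CD)

Parametrize AB as A + t(B − A) = (-2 + 3 t, -4 + 5 t) and CD as C + s(D − C) = (3 + -4 s, -1 + 0 s). Solve the linear system for (t, s). Determinant = -20 ≠ 0, so a unique intersection of the containing lines exists. Solution: t = 3/5, s = 4/5 — both in [0, 1], so the segments cross. Intersection point: (-1/5, -1).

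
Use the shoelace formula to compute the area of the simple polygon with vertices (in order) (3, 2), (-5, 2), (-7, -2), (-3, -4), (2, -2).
Area = 43

Shoelace formula: Area = (1/2) |Σ_i (x_i · y_{i+1} − x_{i+1} · y_i)| (indices mod n). Compute each cross term:
  (3)(2) − (-5)(2) = 16
  (-5)(-2) − (-7)(2) = 24
  (-7)(-4) − (-3)(-2) = 22
  (-3)(-2) − (2)(-4) = 14
  (2)(2) − (3)(-2) = 10
Sum = 86, so (signed) Area = 86/2 = 43, |Area| = 43.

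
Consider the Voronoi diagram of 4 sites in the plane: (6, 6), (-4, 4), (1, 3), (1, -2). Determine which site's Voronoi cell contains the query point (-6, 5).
Nearest site = (-4, 4)

The Voronoi cell of site s contains exactly those query points closer to s than to any other site. Compute squared distances from q = (-6, 5) to each site:
  (-4 − -6)² + (4 − 5)² = 5
  (1 − -6)² + (3 − 5)² = 53
  (1 − -6)² + (-2 − 5)² = 98
  (6 − -6)² + (6 − 5)² = 145
Minimum is attained by (-4, 4), so q lies in its Voronoi cell.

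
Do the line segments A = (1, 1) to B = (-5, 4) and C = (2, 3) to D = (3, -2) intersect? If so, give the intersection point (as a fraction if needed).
No (intersection of containing lines falls outside at least one segment)

Parametrize and solve: t = -7/27, s = 5/9. At least one of these is outside [0, 1], so the segments do not intersect.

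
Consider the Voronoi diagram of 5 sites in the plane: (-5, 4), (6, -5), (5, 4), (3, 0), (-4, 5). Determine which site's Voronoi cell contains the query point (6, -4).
Nearest site = (6, -5)

The Voronoi cell of site s contains exactly those query points closer to s than to any other site. Compute squared distances from q = (6, -4) to each site:
  (6 − 6)² + (-5 − -4)² = 1
  (3 − 6)² + (0 − -4)² = 25
  (5 − 6)² + (4 − -4)² = 65
  (-4 − 6)² + (5 − -4)² = 181
  (-5 − 6)² + (4 − -4)² = 185
Minimum is attained by (6, -5), so q lies in its Voronoi cell.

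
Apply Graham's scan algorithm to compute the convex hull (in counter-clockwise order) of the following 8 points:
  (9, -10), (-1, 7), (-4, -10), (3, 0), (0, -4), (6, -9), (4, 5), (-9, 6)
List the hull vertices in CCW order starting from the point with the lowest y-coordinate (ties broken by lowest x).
Hull (CCW) = [(-4, -10), (9, -10), (4, 5), (-1, 7), (-9, 6)]

Graham scan procedure:
  1. Find the pivot p₀ = point with lowest y (tie → lowest x): (-4, -10).
  2. Sort the remaining points by polar angle around p₀.
  3. Walk through sorted points, maintaining a stack; pop the top while the last three entries make a non-left turn (cross product ≤ 0).
  4. Final stack is the convex hull in CCW order: (-4, -10), (9, -10), (4, 5), (-1, 7), (-9, 6).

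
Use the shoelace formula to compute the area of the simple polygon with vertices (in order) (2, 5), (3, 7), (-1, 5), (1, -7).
Area = 21

Shoelace formula: Area = (1/2) |Σ_i (x_i · y_{i+1} − x_{i+1} · y_i)| (indices mod n). Compute each cross term:
  (2)(7) − (3)(5) = -1
  (3)(5) − (-1)(7) = 22
  (-1)(-7) − (1)(5) = 2
  (1)(5) − (2)(-7) = 19
Sum = 42, so (signed) Area = 42/2 = 21, |Area| = 21.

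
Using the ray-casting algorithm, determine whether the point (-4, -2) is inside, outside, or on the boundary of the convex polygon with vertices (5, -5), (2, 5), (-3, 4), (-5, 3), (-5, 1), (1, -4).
The point (-4, -2) lies strictly outside the polygon

Cast a horizontal ray to the right from the query point and count how many polygon edges it crosses (each edge strictly once or zero times, handled with the usual half-open convention). 
Parity of crossings → even ⇒ outside.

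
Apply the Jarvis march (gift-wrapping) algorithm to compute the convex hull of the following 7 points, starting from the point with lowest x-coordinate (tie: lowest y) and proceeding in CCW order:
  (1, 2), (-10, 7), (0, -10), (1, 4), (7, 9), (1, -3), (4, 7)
Hull (CCW) = [(-10, 7), (0, -10), (7, 9)]

Jarvis march: at each step, from the current hull vertex p, select the next vertex q as the point such that every other point lies strictly to the left of (or on) the directed line p → q. (Equivalently: for every other point r, the cross product (q − p) × (r − p) ≥ 0.)
Starting point (lowest x, tie lowest y): (-10, 7). Wrap until returning to start. Resulting hull: (-10, 7), (0, -10), (7, 9).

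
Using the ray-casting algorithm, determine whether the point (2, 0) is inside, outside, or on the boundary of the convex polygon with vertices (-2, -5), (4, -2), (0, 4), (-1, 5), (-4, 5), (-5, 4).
The point (2, 0) lies strictly inside the polygon

Cast a horizontal ray to the right from the query point and count how many polygon edges it crosses (each edge strictly once or zero times, handled with the usual half-open convention). 
Parity of crossings → odd ⇒ inside.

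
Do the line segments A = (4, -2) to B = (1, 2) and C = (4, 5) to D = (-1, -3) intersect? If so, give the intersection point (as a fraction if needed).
Yes; intersection at (71/44, 13/11) (t = 35/44 on AB, s = 21/44 on CD)

Parametrize AB as A + t(B − A) = (4 + -3 t, -2 + 4 t) and CD as C + s(D − C) = (4 + -5 s, 5 + -8 s). Solve the linear system for (t, s). Determinant = -44 ≠ 0, so a unique intersection of the containing lines exists. Solution: t = 35/44, s = 21/44 — both in [0, 1], so the segments cross. Intersection point: (71/44, 13/11).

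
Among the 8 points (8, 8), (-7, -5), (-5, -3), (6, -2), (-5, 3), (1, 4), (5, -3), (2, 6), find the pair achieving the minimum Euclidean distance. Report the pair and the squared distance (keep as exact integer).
Pair = ((6, -2), (5, -3)); squared distance = 2

Compute all C(8, 2) = 28 pairwise squared distances (x_i − x_j)² + (y_i − y_j)². The minimum is 2, attained by the pair ((6, -2), (5, -3)).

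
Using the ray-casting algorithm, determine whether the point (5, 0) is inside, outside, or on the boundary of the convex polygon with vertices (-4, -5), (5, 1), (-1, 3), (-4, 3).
The point (5, 0) lies strictly outside the polygon

Cast a horizontal ray to the right from the query point and count how many polygon edges it crosses (each edge strictly once or zero times, handled with the usual half-open convention). 
Parity of crossings → even ⇒ outside.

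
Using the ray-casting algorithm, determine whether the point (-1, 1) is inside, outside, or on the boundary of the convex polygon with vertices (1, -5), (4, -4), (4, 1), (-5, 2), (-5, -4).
The point (-1, 1) lies strictly inside the polygon

Cast a horizontal ray to the right from the query point and count how many polygon edges it crosses (each edge strictly once or zero times, handled with the usual half-open convention). 
Parity of crossings → odd ⇒ inside.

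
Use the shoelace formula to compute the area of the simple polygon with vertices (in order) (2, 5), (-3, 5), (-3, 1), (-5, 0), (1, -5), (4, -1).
Area = 54

Shoelace formula: Area = (1/2) |Σ_i (x_i · y_{i+1} − x_{i+1} · y_i)| (indices mod n). Compute each cross term:
  (2)(5) − (-3)(5) = 25
  (-3)(1) − (-3)(5) = 12
  (-3)(0) − (-5)(1) = 5
  (-5)(-5) − (1)(0) = 25
  (1)(-1) − (4)(-5) = 19
  (4)(5) − (2)(-1) = 22
Sum = 108, so (signed) Area = 108/2 = 54, |Area| = 54.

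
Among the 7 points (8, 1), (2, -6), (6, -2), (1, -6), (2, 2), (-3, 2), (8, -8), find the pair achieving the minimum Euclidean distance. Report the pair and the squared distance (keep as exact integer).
Pair = ((2, -6), (1, -6)); squared distance = 1

Compute all C(7, 2) = 21 pairwise squared distances (x_i − x_j)² + (y_i − y_j)². The minimum is 1, attained by the pair ((2, -6), (1, -6)).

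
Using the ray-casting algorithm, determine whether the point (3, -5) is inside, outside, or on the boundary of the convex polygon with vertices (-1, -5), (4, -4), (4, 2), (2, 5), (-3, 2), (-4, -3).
The point (3, -5) lies strictly outside the polygon

Cast a horizontal ray to the right from the query point and count how many polygon edges it crosses (each edge strictly once or zero times, handled with the usual half-open convention). 
Parity of crossings → even ⇒ outside.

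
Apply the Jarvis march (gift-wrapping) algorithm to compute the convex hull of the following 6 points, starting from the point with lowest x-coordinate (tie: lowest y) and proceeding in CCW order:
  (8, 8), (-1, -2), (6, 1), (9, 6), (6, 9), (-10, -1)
Hull (CCW) = [(-10, -1), (-1, -2), (6, 1), (9, 6), (8, 8), (6, 9)]

Jarvis march: at each step, from the current hull vertex p, select the next vertex q as the point such that every other point lies strictly to the left of (or on) the directed line p → q. (Equivalently: for every other point r, the cross product (q − p) × (r − p) ≥ 0.)
Starting point (lowest x, tie lowest y): (-10, -1). Wrap until returning to start. Resulting hull: (-10, -1), (-1, -2), (6, 1), (9, 6), (8, 8), (6, 9).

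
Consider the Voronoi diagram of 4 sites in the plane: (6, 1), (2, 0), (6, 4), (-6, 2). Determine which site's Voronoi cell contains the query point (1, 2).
Nearest site = (2, 0)

The Voronoi cell of site s contains exactly those query points closer to s than to any other site. Compute squared distances from q = (1, 2) to each site:
  (2 − 1)² + (0 − 2)² = 5
  (6 − 1)² + (1 − 2)² = 26
  (6 − 1)² + (4 − 2)² = 29
  (-6 − 1)² + (2 − 2)² = 49
Minimum is attained by (2, 0), so q lies in its Voronoi cell.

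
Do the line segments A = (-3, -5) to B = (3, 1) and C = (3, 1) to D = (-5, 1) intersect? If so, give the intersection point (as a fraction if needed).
Yes; intersection at (3, 1) (t = 1 on AB, s = 0 on CD)

Parametrize AB as A + t(B − A) = (-3 + 6 t, -5 + 6 t) and CD as C + s(D − C) = (3 + -8 s, 1 + 0 s). Solve the linear system for (t, s). Determinant = -48 ≠ 0, so a unique intersection of the containing lines exists. Solution: t = 1, s = 0 — both in [0, 1], so the segments cross. Intersection point: (3, 1).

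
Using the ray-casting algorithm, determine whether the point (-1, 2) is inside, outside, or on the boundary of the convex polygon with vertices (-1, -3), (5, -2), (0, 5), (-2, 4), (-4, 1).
The point (-1, 2) lies strictly inside the polygon

Cast a horizontal ray to the right from the query point and count how many polygon edges it crosses (each edge strictly once or zero times, handled with the usual half-open convention). 
Parity of crossings → odd ⇒ inside.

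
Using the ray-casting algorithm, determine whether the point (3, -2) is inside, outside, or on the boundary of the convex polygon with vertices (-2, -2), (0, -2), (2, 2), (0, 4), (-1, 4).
The point (3, -2) lies strictly outside the polygon

Cast a horizontal ray to the right from the query point and count how many polygon edges it crosses (each edge strictly once or zero times, handled with the usual half-open convention). 
Parity of crossings → even ⇒ outside.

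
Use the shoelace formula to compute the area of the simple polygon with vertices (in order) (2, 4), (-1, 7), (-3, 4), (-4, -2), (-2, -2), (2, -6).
Area = 97/2

Shoelace formula: Area = (1/2) |Σ_i (x_i · y_{i+1} − x_{i+1} · y_i)| (indices mod n). Compute each cross term:
  (2)(7) − (-1)(4) = 18
  (-1)(4) − (-3)(7) = 17
  (-3)(-2) − (-4)(4) = 22
  (-4)(-2) − (-2)(-2) = 4
  (-2)(-6) − (2)(-2) = 16
  (2)(4) − (2)(-6) = 20
Sum = 97, so (signed) Area = 97/2 = 97/2, |Area| = 97/2.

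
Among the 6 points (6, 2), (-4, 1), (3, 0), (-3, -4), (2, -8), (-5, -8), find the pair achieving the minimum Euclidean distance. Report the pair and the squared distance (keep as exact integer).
Pair = ((6, 2), (3, 0)); squared distance = 13

Compute all C(6, 2) = 15 pairwise squared distances (x_i − x_j)² + (y_i − y_j)². The minimum is 13, attained by the pair ((6, 2), (3, 0)).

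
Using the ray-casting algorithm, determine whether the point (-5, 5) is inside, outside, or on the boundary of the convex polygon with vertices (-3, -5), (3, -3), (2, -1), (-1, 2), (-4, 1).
The point (-5, 5) lies strictly outside the polygon

Cast a horizontal ray to the right from the query point and count how many polygon edges it crosses (each edge strictly once or zero times, handled with the usual half-open convention). 
Parity of crossings → even ⇒ outside.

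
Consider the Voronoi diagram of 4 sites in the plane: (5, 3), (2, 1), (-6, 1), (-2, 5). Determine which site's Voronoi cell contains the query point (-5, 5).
Nearest site = (-2, 5)

The Voronoi cell of site s contains exactly those query points closer to s than to any other site. Compute squared distances from q = (-5, 5) to each site:
  (-2 − -5)² + (5 − 5)² = 9
  (-6 − -5)² + (1 − 5)² = 17
  (2 − -5)² + (1 − 5)² = 65
  (5 − -5)² + (3 − 5)² = 104
Minimum is attained by (-2, 5), so q lies in its Voronoi cell.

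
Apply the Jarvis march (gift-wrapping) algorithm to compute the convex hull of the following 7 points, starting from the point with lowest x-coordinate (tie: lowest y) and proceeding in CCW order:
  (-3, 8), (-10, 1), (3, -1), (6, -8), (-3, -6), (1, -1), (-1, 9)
Hull (CCW) = [(-10, 1), (-3, -6), (6, -8), (-1, 9), (-3, 8)]

Jarvis march: at each step, from the current hull vertex p, select the next vertex q as the point such that every other point lies strictly to the left of (or on) the directed line p → q. (Equivalently: for every other point r, the cross product (q − p) × (r − p) ≥ 0.)
Starting point (lowest x, tie lowest y): (-10, 1). Wrap until returning to start. Resulting hull: (-10, 1), (-3, -6), (6, -8), (-1, 9), (-3, 8).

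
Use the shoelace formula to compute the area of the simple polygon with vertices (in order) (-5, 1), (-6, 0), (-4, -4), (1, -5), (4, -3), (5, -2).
Area = 73/2

Shoelace formula: Area = (1/2) |Σ_i (x_i · y_{i+1} − x_{i+1} · y_i)| (indices mod n). Compute each cross term:
  (-5)(0) − (-6)(1) = 6
  (-6)(-4) − (-4)(0) = 24
  (-4)(-5) − (1)(-4) = 24
  (1)(-3) − (4)(-5) = 17
  (4)(-2) − (5)(-3) = 7
  (5)(1) − (-5)(-2) = -5
Sum = 73, so (signed) Area = 73/2 = 73/2, |Area| = 73/2.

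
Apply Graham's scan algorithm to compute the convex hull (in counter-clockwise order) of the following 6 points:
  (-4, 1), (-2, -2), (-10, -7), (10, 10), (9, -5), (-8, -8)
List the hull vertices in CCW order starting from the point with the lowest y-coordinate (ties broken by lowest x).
Hull (CCW) = [(-8, -8), (9, -5), (10, 10), (-4, 1), (-10, -7)]

Graham scan procedure:
  1. Find the pivot p₀ = point with lowest y (tie → lowest x): (-8, -8).
  2. Sort the remaining points by polar angle around p₀.
  3. Walk through sorted points, maintaining a stack; pop the top while the last three entries make a non-left turn (cross product ≤ 0).
  4. Final stack is the convex hull in CCW order: (-8, -8), (9, -5), (10, 10), (-4, 1), (-10, -7).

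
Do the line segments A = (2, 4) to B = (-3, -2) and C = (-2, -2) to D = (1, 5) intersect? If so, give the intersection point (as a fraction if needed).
Yes; intersection at (-16/17, 8/17) (t = 10/17 on AB, s = 6/17 on CD)

Parametrize AB as A + t(B − A) = (2 + -5 t, 4 + -6 t) and CD as C + s(D − C) = (-2 + 3 s, -2 + 7 s). Solve the linear system for (t, s). Determinant = 17 ≠ 0, so a unique intersection of the containing lines exists. Solution: t = 10/17, s = 6/17 — both in [0, 1], so the segments cross. Intersection point: (-16/17, 8/17).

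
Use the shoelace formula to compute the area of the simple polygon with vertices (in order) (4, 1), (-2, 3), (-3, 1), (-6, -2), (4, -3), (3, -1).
Area = 71/2

Shoelace formula: Area = (1/2) |Σ_i (x_i · y_{i+1} − x_{i+1} · y_i)| (indices mod n). Compute each cross term:
  (4)(3) − (-2)(1) = 14
  (-2)(1) − (-3)(3) = 7
  (-3)(-2) − (-6)(1) = 12
  (-6)(-3) − (4)(-2) = 26
  (4)(-1) − (3)(-3) = 5
  (3)(1) − (4)(-1) = 7
Sum = 71, so (signed) Area = 71/2 = 71/2, |Area| = 71/2.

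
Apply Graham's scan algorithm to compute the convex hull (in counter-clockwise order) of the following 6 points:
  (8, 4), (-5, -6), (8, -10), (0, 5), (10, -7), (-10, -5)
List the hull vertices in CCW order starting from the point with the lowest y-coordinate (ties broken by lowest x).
Hull (CCW) = [(8, -10), (10, -7), (8, 4), (0, 5), (-10, -5)]

Graham scan procedure:
  1. Find the pivot p₀ = point with lowest y (tie → lowest x): (8, -10).
  2. Sort the remaining points by polar angle around p₀.
  3. Walk through sorted points, maintaining a stack; pop the top while the last three entries make a non-left turn (cross product ≤ 0).
  4. Final stack is the convex hull in CCW order: (8, -10), (10, -7), (8, 4), (0, 5), (-10, -5).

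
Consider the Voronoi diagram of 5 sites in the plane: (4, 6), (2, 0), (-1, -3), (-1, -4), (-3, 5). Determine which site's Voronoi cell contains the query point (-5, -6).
Nearest site = (-1, -4)

The Voronoi cell of site s contains exactly those query points closer to s than to any other site. Compute squared distances from q = (-5, -6) to each site:
  (-1 − -5)² + (-4 − -6)² = 20
  (-1 − -5)² + (-3 − -6)² = 25
  (2 − -5)² + (0 − -6)² = 85
  (-3 − -5)² + (5 − -6)² = 125
  (4 − -5)² + (6 − -6)² = 225
Minimum is attained by (-1, -4), so q lies in its Voronoi cell.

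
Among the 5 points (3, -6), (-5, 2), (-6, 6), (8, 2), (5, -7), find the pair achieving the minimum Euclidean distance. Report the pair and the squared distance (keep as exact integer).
Pair = ((3, -6), (5, -7)); squared distance = 5

Compute all C(5, 2) = 10 pairwise squared distances (x_i − x_j)² + (y_i − y_j)². The minimum is 5, attained by the pair ((3, -6), (5, -7)).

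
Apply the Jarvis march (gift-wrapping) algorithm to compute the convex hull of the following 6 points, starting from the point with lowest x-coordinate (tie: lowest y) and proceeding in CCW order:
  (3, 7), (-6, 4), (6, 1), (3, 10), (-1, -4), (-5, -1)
Hull (CCW) = [(-6, 4), (-5, -1), (-1, -4), (6, 1), (3, 10)]

Jarvis march: at each step, from the current hull vertex p, select the next vertex q as the point such that every other point lies strictly to the left of (or on) the directed line p → q. (Equivalently: for every other point r, the cross product (q − p) × (r − p) ≥ 0.)
Starting point (lowest x, tie lowest y): (-6, 4). Wrap until returning to start. Resulting hull: (-6, 4), (-5, -1), (-1, -4), (6, 1), (3, 10).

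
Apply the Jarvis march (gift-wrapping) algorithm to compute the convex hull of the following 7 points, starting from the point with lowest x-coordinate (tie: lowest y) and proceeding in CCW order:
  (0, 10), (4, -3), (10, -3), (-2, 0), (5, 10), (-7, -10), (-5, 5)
Hull (CCW) = [(-7, -10), (10, -3), (5, 10), (0, 10), (-5, 5)]

Jarvis march: at each step, from the current hull vertex p, select the next vertex q as the point such that every other point lies strictly to the left of (or on) the directed line p → q. (Equivalently: for every other point r, the cross product (q − p) × (r − p) ≥ 0.)
Starting point (lowest x, tie lowest y): (-7, -10). Wrap until returning to start. Resulting hull: (-7, -10), (10, -3), (5, 10), (0, 10), (-5, 5).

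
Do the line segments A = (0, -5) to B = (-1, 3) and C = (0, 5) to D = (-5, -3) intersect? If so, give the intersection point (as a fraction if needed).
No (intersection of containing lines falls outside at least one segment)

Parametrize and solve: t = 25/24, s = 5/24. At least one of these is outside [0, 1], so the segments do not intersect.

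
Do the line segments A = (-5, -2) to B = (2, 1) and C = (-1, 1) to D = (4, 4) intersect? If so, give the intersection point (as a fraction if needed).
No (intersection of containing lines falls outside at least one segment)

Parametrize and solve: t = -1/2, s = -3/2. At least one of these is outside [0, 1], so the segments do not intersect.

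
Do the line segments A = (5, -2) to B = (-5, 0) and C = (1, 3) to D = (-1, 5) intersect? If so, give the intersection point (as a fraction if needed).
No (intersection of containing lines falls outside at least one segment)

Parametrize and solve: t = -1/8, s = -21/8. At least one of these is outside [0, 1], so the segments do not intersect.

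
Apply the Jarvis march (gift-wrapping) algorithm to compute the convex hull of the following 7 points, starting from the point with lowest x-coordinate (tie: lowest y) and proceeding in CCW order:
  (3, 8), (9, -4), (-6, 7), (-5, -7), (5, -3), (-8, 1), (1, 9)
Hull (CCW) = [(-8, 1), (-5, -7), (9, -4), (3, 8), (1, 9), (-6, 7)]

Jarvis march: at each step, from the current hull vertex p, select the next vertex q as the point such that every other point lies strictly to the left of (or on) the directed line p → q. (Equivalently: for every other point r, the cross product (q − p) × (r − p) ≥ 0.)
Starting point (lowest x, tie lowest y): (-8, 1). Wrap until returning to start. Resulting hull: (-8, 1), (-5, -7), (9, -4), (3, 8), (1, 9), (-6, 7).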